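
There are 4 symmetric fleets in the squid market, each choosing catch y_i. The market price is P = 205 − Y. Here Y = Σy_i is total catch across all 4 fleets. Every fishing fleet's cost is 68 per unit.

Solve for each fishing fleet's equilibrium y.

27.4

A representative fishing fleet's profit is π_i = y_i(205 − Y) − 68y_i, with Y = y_i + Σ_{j≠i} y_j.
First-order condition: 137 − 2y_i − Σ_{j≠i} y_j = 0.
With identical fishing fleets, set every y_j = y: then 137 − 2y − 3y = 0, i.e. y = 137/5 = 27.4.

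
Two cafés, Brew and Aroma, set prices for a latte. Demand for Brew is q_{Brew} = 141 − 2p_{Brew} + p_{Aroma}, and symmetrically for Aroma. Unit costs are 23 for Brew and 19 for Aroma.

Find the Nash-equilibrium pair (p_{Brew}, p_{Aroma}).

Brew's profit: π = (p_{Brew} − 23)(141 − 2p_{Brew} + p_{Aroma}).
∂π/∂p_{Brew} = 187 − 4p_{Brew} + p_{Aroma} = 0 ⇒ p_{Brew} = 46.75 + 0.25p_{Aroma}.
Similarly p_{Aroma} = 44.75 + 0.25p_{Brew}.
Plugging p_{Aroma} into Brew's best response: p_{Brew} = 46.75 + 0.25(44.75 + 0.25p_{Brew}) ⇒ 0.9375p_{Brew} = 57.9375, so p_{Brew} = 61.8.
Then p_{Aroma} = 44.75 + 0.25·61.8 = 60.2.

61.8, 60.2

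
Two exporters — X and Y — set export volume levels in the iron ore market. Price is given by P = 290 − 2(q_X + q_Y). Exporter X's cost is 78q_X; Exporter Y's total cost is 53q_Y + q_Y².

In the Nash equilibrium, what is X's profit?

Exporter X's profit: π = q_X(290 − 2(q_X + q_Y)) − 78q_X.
∂π/∂q_X = 212 − 4q_X − 2q_Y = 0, so q_X = 53 − 0.5q_Y.
For Y: ∂π/∂q_Y = 237 − 6q_Y − 2q_X = 0 ⇒ q_Y = 39.5 − (1/3)q_X.
Solving the two reaction functions simultaneously: (1 − (−0.5)(−1/3))q_X = 53 − 0.5·39.5, so (5/6)q_X = 33.25 and q_X = 39.9.
Then q_Y = 39.5 − (1/3)·39.9 = 26.2.
Price P = 290 − 2·66.1 = 157.8.
X's profit: (157.8 − 78)·39.9 = 3184.02.

3184.02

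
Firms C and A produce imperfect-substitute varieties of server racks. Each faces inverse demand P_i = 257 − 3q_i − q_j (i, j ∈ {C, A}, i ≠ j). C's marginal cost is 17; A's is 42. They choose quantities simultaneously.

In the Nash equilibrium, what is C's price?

122

Firm C's profit: π = q_C(257 − 3q_C − q_A) − 17q_C.
∂π/∂q_C = 240 − 6q_C − q_A = 0 ⇒ q_C = 40 − (1/6)q_A.
Similarly q_A = 215/6 − (1/6)q_C.
Plugging q_A into C's best response: q_C = 40 − (1/6)(215/6 − (1/6)q_C) ⇒ (35/36)q_C = 1225/36, so q_C = 35.
Then q_A = 215/6 − (1/6)·35 = 30.
P_C = 257 − 3·35 − 30 = 122.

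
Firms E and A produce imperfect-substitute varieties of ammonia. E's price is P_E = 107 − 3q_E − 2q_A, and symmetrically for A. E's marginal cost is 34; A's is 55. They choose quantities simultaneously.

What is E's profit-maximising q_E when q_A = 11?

8.5

Firm E's profit: π = q_E(107 − 3q_E − 2q_A) − 34q_E.
∂π/∂q_E = 73 − 6q_E − 2q_A = 0 ⇒ q_E = 73/6 − (1/3)q_A.
At q_A = 11: q_E = 73/6 − (1/3)·11 = 8.5.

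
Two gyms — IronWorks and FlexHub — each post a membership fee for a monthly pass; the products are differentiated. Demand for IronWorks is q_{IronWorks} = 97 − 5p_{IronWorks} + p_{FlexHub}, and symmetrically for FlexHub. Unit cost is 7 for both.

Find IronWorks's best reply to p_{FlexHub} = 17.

14.9

IronWorks's profit: π = (p_{IronWorks} − 7)(97 − 5p_{IronWorks} + p_{FlexHub}).
∂π/∂p_{IronWorks} = 132 − 10p_{IronWorks} + p_{FlexHub} = 0 ⇒ p_{IronWorks} = 13.2 + 0.1p_{FlexHub}.
At p_{FlexHub} = 17: p_{IronWorks} = 13.2 + 0.1·17 = 14.9.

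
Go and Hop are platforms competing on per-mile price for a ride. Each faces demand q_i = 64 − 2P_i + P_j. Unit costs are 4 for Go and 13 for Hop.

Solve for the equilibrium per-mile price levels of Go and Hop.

25.2, 28.8

Go's profit: π = (P_{Go} − 4)(64 − 2P_{Go} + P_{Hop}).
∂π/∂P_{Go} = 72 − 4P_{Go} + P_{Hop} = 0 ⇒ P_{Go} = 18 + 0.25P_{Hop}.
Similarly P_{Hop} = 22.5 + 0.25P_{Go}.
Substituting the second reaction function into the first: P_{Go} = 18 + 0.25(22.5 + 0.25P_{Go}), which gives 0.9375P_{Go} = 23.625 ⇒ P_{Go} = 25.2.
Then P_{Hop} = 22.5 + 0.25·25.2 = 28.8.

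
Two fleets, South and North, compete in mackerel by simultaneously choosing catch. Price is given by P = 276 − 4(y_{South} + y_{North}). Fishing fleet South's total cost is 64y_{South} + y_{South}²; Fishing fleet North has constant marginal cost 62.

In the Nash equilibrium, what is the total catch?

33.3125

Fishing fleet South's profit: π = y_{South}(276 − 4(y_{South} + y_{North})) − 64y_{South} − y_{South}².
∂π/∂y_{South} = 212 − 10y_{South} − 4y_{North} = 0, so y_{South} = 21.2 − 0.4y_{North}.
For North: ∂π/∂y_{North} = 214 − 8y_{North} − 4y_{South} = 0 ⇒ y_{North} = 26.75 − 0.5y_{South}.
Solving the two reaction functions simultaneously: (1 − (−0.4)(−0.5))y_{South} = 21.2 − 0.4·26.75, so 0.8y_{South} = 10.5 and y_{South} = 13.125.
Then y_{North} = 26.75 − 0.5·13.125 = 20.1875.
Total catch: 13.125 + 20.1875 = 33.3125.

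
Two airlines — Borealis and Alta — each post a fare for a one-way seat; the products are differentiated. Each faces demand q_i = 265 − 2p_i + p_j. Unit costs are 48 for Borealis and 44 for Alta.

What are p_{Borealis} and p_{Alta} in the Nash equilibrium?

Borealis's profit: π = (p_{Borealis} − 48)(265 − 2p_{Borealis} + p_{Alta}).
∂π/∂p_{Borealis} = 361 − 4p_{Borealis} + p_{Alta} = 0 ⇒ p_{Borealis} = 90.25 + 0.25p_{Alta}.
Similarly p_{Alta} = 88.25 + 0.25p_{Borealis}.
Substituting the second reaction function into the first: p_{Borealis} = 90.25 + 0.25(88.25 + 0.25p_{Borealis}), which gives 0.9375p_{Borealis} = 112.3125 ⇒ p_{Borealis} = 119.8.
Then p_{Alta} = 88.25 + 0.25·119.8 = 118.2.

119.8, 118.2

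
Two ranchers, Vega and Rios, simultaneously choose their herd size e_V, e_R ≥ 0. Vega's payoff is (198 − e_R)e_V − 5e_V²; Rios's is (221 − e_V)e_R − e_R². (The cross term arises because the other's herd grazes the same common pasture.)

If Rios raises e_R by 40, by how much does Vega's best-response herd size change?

-4

Expanding Vega's payoff: 198e_V − e_Re_V − 5e_V².
∂π/∂e_V = 198 − e_R − 10e_V = 0, so e_V = 19.8 − 0.1e_R.
The reaction-function slope is −0.1, so a 40-unit rise in e_R moves e_V by −0.1 × 40 = −4. Vega's best response falls — the actions are strategic substitutes.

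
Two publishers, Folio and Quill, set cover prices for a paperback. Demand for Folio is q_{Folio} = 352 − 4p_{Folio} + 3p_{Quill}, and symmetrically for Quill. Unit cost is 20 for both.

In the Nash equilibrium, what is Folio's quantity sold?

Folio's profit: π = (p_{Folio} − 20)(352 − 4p_{Folio} + 3p_{Quill}).
∂π/∂p_{Folio} = 432 − 8p_{Folio} + 3p_{Quill} = 0 ⇒ p_{Folio} = 54 + 0.375p_{Quill}.
The game is symmetric, so in equilibrium p_{Quill} = p_{Folio}: the reaction function gives 0.625p_{Folio} = 54, hence p_{Folio} = 86.4.
q_{Folio} = 352 − 4·86.4 + 3·86.4 = 265.6.

265.6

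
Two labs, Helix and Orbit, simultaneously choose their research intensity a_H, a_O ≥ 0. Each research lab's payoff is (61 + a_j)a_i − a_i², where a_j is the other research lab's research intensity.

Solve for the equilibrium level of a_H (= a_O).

61

Helix's payoff is (61 + a_O)a_H − a_H².
∂π/∂a_H = 61 + a_O − 2a_H = 0, so a_H = 30.5 + 0.5a_O.
The game is symmetric, so in equilibrium a_O = a_H: the reaction function gives 0.5a_H = 30.5, hence a_H = 61.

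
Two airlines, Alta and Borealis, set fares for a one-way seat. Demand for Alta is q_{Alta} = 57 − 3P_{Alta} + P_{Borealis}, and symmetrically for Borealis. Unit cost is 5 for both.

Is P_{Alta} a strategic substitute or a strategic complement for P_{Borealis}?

strategic complements

Alta's profit: π = (P_{Alta} − 5)(57 − 3P_{Alta} + P_{Borealis}).
∂π/∂P_{Alta} = 72 − 6P_{Alta} + P_{Borealis} = 0 ⇒ P_{Alta} = 12 + (1/6)P_{Borealis}.
The best-response slope dP_{Alta}/dP_{Borealis} = 1/6 > 0: the reaction function is upward-sloping, so the choices are strategic complements.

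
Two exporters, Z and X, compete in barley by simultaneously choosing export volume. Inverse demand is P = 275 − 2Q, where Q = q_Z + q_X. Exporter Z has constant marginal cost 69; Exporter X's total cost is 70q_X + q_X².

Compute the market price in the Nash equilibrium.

151.6

Exporter Z's profit: π = q_Z(275 − 2(q_Z + q_X)) − 69q_Z.
∂π/∂q_Z = 206 − 4q_Z − 2q_X = 0, so q_Z = 51.5 − 0.5q_X.
For X: ∂π/∂q_X = 205 − 6q_X − 2q_Z = 0 ⇒ q_X = 205/6 − (1/3)q_Z.
Solving the two reaction functions simultaneously: (1 − (−0.5)(−1/3))q_Z = 51.5 − 0.5·(205/6), so (5/6)q_Z = 413/12 and q_Z = 41.3.
Then q_X = 205/6 − (1/3)·41.3 = 20.4.
Equilibrium price: P = 275 − 2·61.7 = 151.6.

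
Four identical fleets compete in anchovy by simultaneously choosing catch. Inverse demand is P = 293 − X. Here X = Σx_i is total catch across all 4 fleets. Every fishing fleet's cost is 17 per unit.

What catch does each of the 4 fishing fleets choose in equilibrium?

A representative fishing fleet's profit is π_i = x_i(293 − X) − 17x_i, with X = x_i + Σ_{j≠i} x_j.
First-order condition: 276 − 2x_i − Σ_{j≠i} x_j = 0.
In a symmetric equilibrium every fishing fleet chooses the same x, so Σ_{j≠i} x_j = 3x. The condition becomes 276 − 5x = 0, giving x = 276/5 = 55.2.

55.2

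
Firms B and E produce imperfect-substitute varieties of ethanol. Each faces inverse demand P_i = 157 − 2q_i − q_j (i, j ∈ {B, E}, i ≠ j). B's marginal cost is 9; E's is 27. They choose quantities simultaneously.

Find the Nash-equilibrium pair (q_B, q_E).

30.8, 24.8

Firm B's profit: π = q_B(157 − 2q_B − q_E) − 9q_B.
∂π/∂q_B = 148 − 4q_B − q_E = 0 ⇒ q_B = 37 − 0.25q_E.
Similarly q_E = 32.5 − 0.25q_B.
Substituting the second reaction function into the first: q_B = 37 − 0.25(32.5 − 0.25q_B), which gives 0.9375q_B = 28.875 ⇒ q_B = 30.8.
Then q_E = 32.5 − 0.25·30.8 = 24.8.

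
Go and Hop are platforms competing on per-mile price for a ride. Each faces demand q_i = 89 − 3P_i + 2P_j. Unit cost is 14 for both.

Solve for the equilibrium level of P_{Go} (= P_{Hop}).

32.75

Go's profit: π = (P_{Go} − 14)(89 − 3P_{Go} + 2P_{Hop}).
∂π/∂P_{Go} = 131 − 6P_{Go} + 2P_{Hop} = 0 ⇒ P_{Go} = 131/6 + (1/3)P_{Hop}.
By symmetry P_{Hop} = P_{Go}; substituting into the reaction function, (2/3)P_{Go} = 131/6 and P_{Go} = 32.75.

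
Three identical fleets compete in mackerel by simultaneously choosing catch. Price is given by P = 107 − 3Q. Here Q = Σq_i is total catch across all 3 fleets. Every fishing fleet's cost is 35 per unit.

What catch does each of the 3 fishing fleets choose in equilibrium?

6

A representative fishing fleet's profit is π_i = q_i(107 − 3Q) − 35q_i, with Q = q_i + Σ_{j≠i} q_j.
First-order condition: 72 − 6q_i − 3Σ_{j≠i} q_j = 0.
In a symmetric equilibrium every fishing fleet chooses the same q, so Σ_{j≠i} q_j = 2q. The condition becomes 72 − 12q = 0, giving q = 72/12 = 6.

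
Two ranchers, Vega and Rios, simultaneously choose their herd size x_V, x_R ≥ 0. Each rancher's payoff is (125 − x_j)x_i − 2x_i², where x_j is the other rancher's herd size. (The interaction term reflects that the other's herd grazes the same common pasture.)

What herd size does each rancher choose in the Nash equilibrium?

25

Vega's payoff is (125 − x_R)x_V − 2x_V².
∂π/∂x_V = 125 − x_R − 4x_V = 0, so x_V = 31.25 − 0.25x_R.
The game is symmetric, so in equilibrium x_R = x_V: the reaction function gives 1.25x_V = 31.25, hence x_V = 25.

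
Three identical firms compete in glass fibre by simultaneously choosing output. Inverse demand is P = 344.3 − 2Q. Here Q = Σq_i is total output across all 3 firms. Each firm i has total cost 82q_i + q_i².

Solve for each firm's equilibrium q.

26.23

A representative firm's profit is π_i = q_i(344.3 − 2Q) − 82q_i − q_i², with Q = q_i + Σ_{j≠i} q_j.
First-order condition: 262.3 − 6q_i − 2Σ_{j≠i} q_j = 0.
Imposing symmetry (q_j = q for all j) turns Σ_{j≠i} q_j into 2q, so 262.3 = 10q and q = 26.23.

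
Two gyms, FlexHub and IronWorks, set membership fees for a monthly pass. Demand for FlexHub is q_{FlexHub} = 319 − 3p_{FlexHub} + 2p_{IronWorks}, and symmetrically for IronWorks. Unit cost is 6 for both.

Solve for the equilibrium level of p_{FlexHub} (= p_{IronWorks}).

84.25

FlexHub's profit: π = (p_{FlexHub} − 6)(319 − 3p_{FlexHub} + 2p_{IronWorks}).
∂π/∂p_{FlexHub} = 337 − 6p_{FlexHub} + 2p_{IronWorks} = 0 ⇒ p_{FlexHub} = 337/6 + (1/3)p_{IronWorks}.
By symmetry p_{IronWorks} = p_{FlexHub}; substituting into the reaction function, (2/3)p_{FlexHub} = 337/6 and p_{FlexHub} = 84.25.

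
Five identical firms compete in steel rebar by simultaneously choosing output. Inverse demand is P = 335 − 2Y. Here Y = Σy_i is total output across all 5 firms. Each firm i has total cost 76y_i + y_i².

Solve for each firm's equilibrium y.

A representative firm's profit is π_i = y_i(335 − 2Y) − 76y_i − y_i², with Y = y_i + Σ_{j≠i} y_j.
First-order condition: 259 − 6y_i − 2Σ_{j≠i} y_j = 0.
In a symmetric equilibrium every firm chooses the same y, so Σ_{j≠i} y_j = 4y. The condition becomes 259 − 14y = 0, giving y = 259/14 = 18.5.

18.5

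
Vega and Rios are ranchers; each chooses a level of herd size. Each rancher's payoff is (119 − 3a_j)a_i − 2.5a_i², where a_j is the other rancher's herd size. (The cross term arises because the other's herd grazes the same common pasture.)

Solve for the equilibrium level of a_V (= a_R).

14.875

Vega's payoff is (119 − 3a_R)a_V − 2.5a_V².
∂π/∂a_V = 119 − 3a_R − 5a_V = 0, so a_V = 23.8 − 0.6a_R.
The game is symmetric, so in equilibrium a_R = a_V: the reaction function gives 1.6a_V = 23.8, hence a_V = 14.875.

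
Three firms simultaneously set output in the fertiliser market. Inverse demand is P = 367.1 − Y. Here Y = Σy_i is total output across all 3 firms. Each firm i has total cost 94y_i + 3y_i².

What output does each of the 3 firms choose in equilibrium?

27.31

A representative firm's profit is π_i = y_i(367.1 − Y) − 94y_i − 3y_i², with Y = y_i + Σ_{j≠i} y_j.
First-order condition: 273.1 − 8y_i − Σ_{j≠i} y_j = 0.
In a symmetric equilibrium every firm chooses the same y, so Σ_{j≠i} y_j = 2y. The condition becomes 273.1 − 10y = 0, giving y = 273.1/10 = 27.31.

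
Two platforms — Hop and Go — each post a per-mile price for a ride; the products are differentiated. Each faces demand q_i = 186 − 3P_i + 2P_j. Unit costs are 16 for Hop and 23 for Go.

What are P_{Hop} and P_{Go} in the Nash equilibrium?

59.8125, 62.4375

Hop's profit: π = (P_{Hop} − 16)(186 − 3P_{Hop} + 2P_{Go}).
∂π/∂P_{Hop} = 234 − 6P_{Hop} + 2P_{Go} = 0 ⇒ P_{Hop} = 39 + (1/3)P_{Go}.
Similarly P_{Go} = 42.5 + (1/3)P_{Hop}.
Solving the two reaction functions simultaneously: (1 − (1/3)(1/3))P_{Hop} = 39 + (1/3)·42.5, so (8/9)P_{Hop} = 319/6 and P_{Hop} = 59.8125.
Then P_{Go} = 42.5 + (1/3)·59.8125 = 62.4375.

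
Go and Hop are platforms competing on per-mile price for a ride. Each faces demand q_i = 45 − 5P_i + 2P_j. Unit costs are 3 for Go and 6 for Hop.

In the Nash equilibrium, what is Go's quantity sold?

Go's profit: π = (P_{Go} − 3)(45 − 5P_{Go} + 2P_{Hop}).
∂π/∂P_{Go} = 60 − 10P_{Go} + 2P_{Hop} = 0 ⇒ P_{Go} = 6 + 0.2P_{Hop}.
Similarly P_{Hop} = 7.5 + 0.2P_{Go}.
Substituting the second reaction function into the first: P_{Go} = 6 + 0.2(7.5 + 0.2P_{Go}), which gives 0.96P_{Go} = 7.5 ⇒ P_{Go} = 7.8125.
Then P_{Hop} = 7.5 + 0.2·7.8125 = 9.0625.
q_{Go} = 45 − 5·7.8125 + 2·9.0625 = 24.0625.

24.0625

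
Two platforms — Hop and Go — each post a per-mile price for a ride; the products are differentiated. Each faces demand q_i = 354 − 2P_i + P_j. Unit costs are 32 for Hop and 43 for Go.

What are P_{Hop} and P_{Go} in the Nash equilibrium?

140.8, 145.2

Hop's profit: π = (P_{Hop} − 32)(354 − 2P_{Hop} + P_{Go}).
∂π/∂P_{Hop} = 418 − 4P_{Hop} + P_{Go} = 0 ⇒ P_{Hop} = 104.5 + 0.25P_{Go}.
Similarly P_{Go} = 110 + 0.25P_{Hop}.
Plugging P_{Go} into Hop's best response: P_{Hop} = 104.5 + 0.25(110 + 0.25P_{Hop}) ⇒ 0.9375P_{Hop} = 132, so P_{Hop} = 140.8.
Then P_{Go} = 110 + 0.25·140.8 = 145.2.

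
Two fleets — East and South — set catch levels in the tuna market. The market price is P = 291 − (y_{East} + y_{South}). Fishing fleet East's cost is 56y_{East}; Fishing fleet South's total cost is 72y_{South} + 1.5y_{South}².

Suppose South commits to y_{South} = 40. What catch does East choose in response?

97.5

Fishing fleet East's profit: π = y_{East}(291 − (y_{East} + y_{South})) − 56y_{East}.
∂π/∂y_{East} = 235 − 2y_{East} − y_{South} = 0, so y_{East} = 117.5 − 0.5y_{South}.
At y_{South} = 40: y_{East} = 117.5 − 0.5·40 = 97.5.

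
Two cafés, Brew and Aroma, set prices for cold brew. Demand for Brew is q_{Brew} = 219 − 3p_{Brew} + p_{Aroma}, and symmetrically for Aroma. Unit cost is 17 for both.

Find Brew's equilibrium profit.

Brew's profit: π = (p_{Brew} − 17)(219 − 3p_{Brew} + p_{Aroma}).
∂π/∂p_{Brew} = 270 − 6p_{Brew} + p_{Aroma} = 0 ⇒ p_{Brew} = 45 + (1/6)p_{Aroma}.
By symmetry p_{Aroma} = p_{Brew}; substituting into the reaction function, (5/6)p_{Brew} = 45 and p_{Brew} = 54.
q_{Brew} = 219 − 3·54 + 54 = 111.
Profit = (54 − 17)·111 = 4107.

4107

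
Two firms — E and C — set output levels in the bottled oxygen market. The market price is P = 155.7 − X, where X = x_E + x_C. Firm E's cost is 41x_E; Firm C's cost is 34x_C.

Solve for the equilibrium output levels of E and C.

Firm E's profit: π = x_E(155.7 − (x_E + x_C)) − 41x_E.
∂π/∂x_E = 114.7 − 2x_E − x_C = 0, so x_E = 57.35 − 0.5x_C.
By the same steps for C: x_C = 60.85 − 0.5x_E.
Plugging x_C into E's best response: x_E = 57.35 − 0.5(60.85 − 0.5x_E) ⇒ 0.75x_E = 26.925, so x_E = 35.9.
Then x_C = 60.85 − 0.5·35.9 = 42.9.

35.9, 42.9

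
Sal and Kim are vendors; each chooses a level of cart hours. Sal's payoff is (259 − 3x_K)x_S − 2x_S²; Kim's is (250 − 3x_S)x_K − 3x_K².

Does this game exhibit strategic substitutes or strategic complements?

Expanding Sal's payoff: 259x_S − 3x_Kx_S − 2x_S².
∂π/∂x_S = 259 − 3x_K − 4x_S = 0, so x_S = 64.75 − 0.75x_K.
The best-response slope dx_S/dx_K = −0.75 < 0: the reaction function is downward-sloping, so the choices are strategic substitutes.

strategic substitutes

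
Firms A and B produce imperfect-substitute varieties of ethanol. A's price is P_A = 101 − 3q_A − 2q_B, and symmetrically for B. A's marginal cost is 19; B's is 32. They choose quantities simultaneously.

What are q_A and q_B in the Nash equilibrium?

11.0625, 7.8125

Firm A's profit: π = q_A(101 − 3q_A − 2q_B) − 19q_A.
∂π/∂q_A = 82 − 6q_A − 2q_B = 0 ⇒ q_A = 41/3 − (1/3)q_B.
Similarly q_B = 11.5 − (1/3)q_A.
Solving the two reaction functions simultaneously: (1 − (−1/3)(−1/3))q_A = 41/3 − (1/3)·11.5, so (8/9)q_A = 59/6 and q_A = 11.0625.
Then q_B = 11.5 − (1/3)·11.0625 = 7.8125.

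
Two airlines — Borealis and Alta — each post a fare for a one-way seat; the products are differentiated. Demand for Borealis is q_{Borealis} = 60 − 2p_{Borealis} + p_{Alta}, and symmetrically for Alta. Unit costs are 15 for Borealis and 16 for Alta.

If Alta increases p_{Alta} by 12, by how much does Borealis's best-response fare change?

3

Borealis's profit: π = (p_{Borealis} − 15)(60 − 2p_{Borealis} + p_{Alta}).
∂π/∂p_{Borealis} = 90 − 4p_{Borealis} + p_{Alta} = 0 ⇒ p_{Borealis} = 22.5 + 0.25p_{Alta}.
The reaction-function slope is 0.25, so a 12-unit rise in p_{Alta} moves p_{Borealis} by 0.25 × 12 = 3. Borealis's best response rises — the actions are strategic complements.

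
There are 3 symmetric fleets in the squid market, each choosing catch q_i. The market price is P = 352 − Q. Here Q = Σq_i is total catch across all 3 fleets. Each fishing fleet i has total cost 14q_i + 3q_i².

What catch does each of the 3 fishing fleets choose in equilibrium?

33.8

A representative fishing fleet's profit is π_i = q_i(352 − Q) − 14q_i − 3q_i², with Q = q_i + Σ_{j≠i} q_j.
First-order condition: 338 − 8q_i − Σ_{j≠i} q_j = 0.
Imposing symmetry (q_j = q for all j) turns Σ_{j≠i} q_j into 2q, so 338 = 10q and q = 33.8.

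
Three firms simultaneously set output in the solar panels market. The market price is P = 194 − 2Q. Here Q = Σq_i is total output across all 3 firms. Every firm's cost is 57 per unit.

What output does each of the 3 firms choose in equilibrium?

A representative firm's profit is π_i = q_i(194 − 2Q) − 57q_i, with Q = q_i + Σ_{j≠i} q_j.
First-order condition: 137 − 4q_i − 2Σ_{j≠i} q_j = 0.
With identical firms, set every q_j = q: then 137 − 4q − 4q = 0, i.e. q = 137/8 = 17.125.

17.125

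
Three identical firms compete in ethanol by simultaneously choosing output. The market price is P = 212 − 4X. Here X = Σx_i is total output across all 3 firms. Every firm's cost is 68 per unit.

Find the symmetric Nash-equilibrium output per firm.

A representative firm's profit is π_i = x_i(212 − 4X) − 68x_i, with X = x_i + Σ_{j≠i} x_j.
First-order condition: 144 − 8x_i − 4Σ_{j≠i} x_j = 0.
In a symmetric equilibrium every firm chooses the same x, so Σ_{j≠i} x_j = 2x. The condition becomes 144 − 16x = 0, giving x = 144/16 = 9.

9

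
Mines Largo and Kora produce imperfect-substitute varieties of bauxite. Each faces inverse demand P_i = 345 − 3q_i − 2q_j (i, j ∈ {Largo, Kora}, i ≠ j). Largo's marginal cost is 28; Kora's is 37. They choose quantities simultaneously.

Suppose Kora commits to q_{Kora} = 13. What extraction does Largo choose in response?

48.5

Mine Largo's profit: π = q_{Largo}(345 − 3q_{Largo} − 2q_{Kora}) − 28q_{Largo}.
∂π/∂q_{Largo} = 317 − 6q_{Largo} − 2q_{Kora} = 0 ⇒ q_{Largo} = 317/6 − (1/3)q_{Kora}.
At q_{Kora} = 13: q_{Largo} = 317/6 − (1/3)·13 = 48.5.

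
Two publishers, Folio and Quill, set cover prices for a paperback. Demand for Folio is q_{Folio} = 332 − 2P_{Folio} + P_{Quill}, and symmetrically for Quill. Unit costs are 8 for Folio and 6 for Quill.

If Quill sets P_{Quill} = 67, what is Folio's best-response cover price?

103.75

Folio's profit: π = (P_{Folio} − 8)(332 − 2P_{Folio} + P_{Quill}).
∂π/∂P_{Folio} = 348 − 4P_{Folio} + P_{Quill} = 0 ⇒ P_{Folio} = 87 + 0.25P_{Quill}.
At P_{Quill} = 67: P_{Folio} = 87 + 0.25·67 = 103.75.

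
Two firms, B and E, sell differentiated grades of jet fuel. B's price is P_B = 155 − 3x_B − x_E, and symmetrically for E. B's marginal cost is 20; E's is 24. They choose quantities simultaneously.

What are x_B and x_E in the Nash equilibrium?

19.4, 18.6

Firm B's profit: π = x_B(155 − 3x_B − x_E) − 20x_B.
∂π/∂x_B = 135 − 6x_B − x_E = 0 ⇒ x_B = 22.5 − (1/6)x_E.
Similarly x_E = 131/6 − (1/6)x_B.
Plugging x_E into B's best response: x_B = 22.5 − (1/6)(131/6 − (1/6)x_B) ⇒ (35/36)x_B = 679/36, so x_B = 19.4.
Then x_E = 131/6 − (1/6)·19.4 = 18.6.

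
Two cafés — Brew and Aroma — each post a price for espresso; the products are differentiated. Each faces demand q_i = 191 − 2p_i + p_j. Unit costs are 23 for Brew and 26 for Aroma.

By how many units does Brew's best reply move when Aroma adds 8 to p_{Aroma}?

Brew's profit: π = (p_{Brew} − 23)(191 − 2p_{Brew} + p_{Aroma}).
∂π/∂p_{Brew} = 237 − 4p_{Brew} + p_{Aroma} = 0 ⇒ p_{Brew} = 59.25 + 0.25p_{Aroma}.
The reaction-function slope is 0.25, so an 8-unit rise in p_{Aroma} moves p_{Brew} by 0.25 × 8 = 2. Brew's best response rises — the actions are strategic complements.

2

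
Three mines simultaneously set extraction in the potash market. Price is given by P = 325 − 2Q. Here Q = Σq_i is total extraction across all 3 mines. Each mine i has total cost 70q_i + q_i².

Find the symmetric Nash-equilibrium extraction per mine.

25.5

A representative mine's profit is π_i = q_i(325 − 2Q) − 70q_i − q_i², with Q = q_i + Σ_{j≠i} q_j.
First-order condition: 255 − 6q_i − 2Σ_{j≠i} q_j = 0.
With identical mines, set every q_j = q: then 255 − 6q − 4q = 0, i.e. q = 255/10 = 25.5.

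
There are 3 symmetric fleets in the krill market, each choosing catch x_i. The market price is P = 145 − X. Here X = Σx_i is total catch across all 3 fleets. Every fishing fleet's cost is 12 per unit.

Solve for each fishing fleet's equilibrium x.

A representative fishing fleet's profit is π_i = x_i(145 − X) − 12x_i, with X = x_i + Σ_{j≠i} x_j.
First-order condition: 133 − 2x_i − Σ_{j≠i} x_j = 0.
Imposing symmetry (x_j = x for all j) turns Σ_{j≠i} x_j into 2x, so 133 = 4x and x = 33.25.

33.25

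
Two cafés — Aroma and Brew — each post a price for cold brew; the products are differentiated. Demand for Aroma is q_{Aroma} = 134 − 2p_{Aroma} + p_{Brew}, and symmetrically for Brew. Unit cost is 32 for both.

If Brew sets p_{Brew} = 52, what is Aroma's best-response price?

Aroma's profit: π = (p_{Aroma} − 32)(134 − 2p_{Aroma} + p_{Brew}).
∂π/∂p_{Aroma} = 198 − 4p_{Aroma} + p_{Brew} = 0 ⇒ p_{Aroma} = 49.5 + 0.25p_{Brew}.
At p_{Brew} = 52: p_{Aroma} = 49.5 + 0.25·52 = 62.5.

62.5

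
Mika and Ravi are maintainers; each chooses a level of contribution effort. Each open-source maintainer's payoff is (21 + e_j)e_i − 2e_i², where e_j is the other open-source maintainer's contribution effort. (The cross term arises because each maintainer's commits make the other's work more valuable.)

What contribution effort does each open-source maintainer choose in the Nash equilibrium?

7

Mika's payoff is (21 + e_R)e_M − 2e_M².
∂π/∂e_M = 21 + e_R − 4e_M = 0, so e_M = 5.25 + 0.25e_R.
The game is symmetric, so in equilibrium e_R = e_M: the reaction function gives 0.75e_M = 5.25, hence e_M = 7.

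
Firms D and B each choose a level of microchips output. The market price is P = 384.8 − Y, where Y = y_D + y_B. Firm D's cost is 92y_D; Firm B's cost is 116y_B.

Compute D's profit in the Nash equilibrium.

Firm D's profit: π = y_D(384.8 − (y_D + y_B)) − 92y_D.
∂π/∂y_D = 292.8 − 2y_D − y_B = 0, so y_D = 146.4 − 0.5y_B.
By the same steps for B: y_B = 134.4 − 0.5y_D.
Substituting the second reaction function into the first: y_D = 146.4 − 0.5(134.4 − 0.5y_D), which gives 0.75y_D = 79.2 ⇒ y_D = 105.6.
Then y_B = 134.4 − 0.5·105.6 = 81.6.
Price P = 384.8 − 187.2 = 197.6.
D's profit: (197.6 − 92)·105.6 = 11151.36.

11151.36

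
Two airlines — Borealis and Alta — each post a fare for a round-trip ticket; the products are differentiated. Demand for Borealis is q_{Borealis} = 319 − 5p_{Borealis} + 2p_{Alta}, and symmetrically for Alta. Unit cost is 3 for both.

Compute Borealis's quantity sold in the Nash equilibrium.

193.75

Borealis's profit: π = (p_{Borealis} − 3)(319 − 5p_{Borealis} + 2p_{Alta}).
∂π/∂p_{Borealis} = 334 − 10p_{Borealis} + 2p_{Alta} = 0 ⇒ p_{Borealis} = 33.4 + 0.2p_{Alta}.
Setting p_{Borealis} = p_{Alta} in the reaction function: p_{Borealis} = 33.4 + 0.2p_{Borealis}, so p_{Borealis} = 33.4 / 0.8 = 41.75.
q_{Borealis} = 319 − 5·41.75 + 2·41.75 = 193.75.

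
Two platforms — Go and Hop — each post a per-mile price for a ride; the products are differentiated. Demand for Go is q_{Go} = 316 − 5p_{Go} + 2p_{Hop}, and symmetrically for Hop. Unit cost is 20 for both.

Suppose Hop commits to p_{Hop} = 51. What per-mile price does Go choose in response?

51.8

Go's profit: π = (p_{Go} − 20)(316 − 5p_{Go} + 2p_{Hop}).
∂π/∂p_{Go} = 416 − 10p_{Go} + 2p_{Hop} = 0 ⇒ p_{Go} = 41.6 + 0.2p_{Hop}.
At p_{Hop} = 51: p_{Go} = 41.6 + 0.2·51 = 51.8.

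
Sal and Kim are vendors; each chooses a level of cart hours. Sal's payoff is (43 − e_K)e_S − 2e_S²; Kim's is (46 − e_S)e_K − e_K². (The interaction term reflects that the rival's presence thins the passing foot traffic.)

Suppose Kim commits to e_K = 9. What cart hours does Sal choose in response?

Expanding Sal's payoff: 43e_S − e_Ke_S − 2e_S².
∂π/∂e_S = 43 − e_K − 4e_S = 0, so e_S = 10.75 − 0.25e_K.
At e_K = 9: e_S = 10.75 − 0.25·9 = 8.5.

8.5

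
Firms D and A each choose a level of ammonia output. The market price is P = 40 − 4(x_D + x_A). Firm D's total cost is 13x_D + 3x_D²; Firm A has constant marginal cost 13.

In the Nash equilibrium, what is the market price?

24.25

Firm D's profit: π = x_D(40 − 4(x_D + x_A)) − 13x_D − 3x_D².
∂π/∂x_D = 27 − 14x_D − 4x_A = 0, so x_D = 27/14 − (2/7)x_A.
For A: ∂π/∂x_A = 27 − 8x_A − 4x_D = 0 ⇒ x_A = 3.375 − 0.5x_D.
Substituting the second reaction function into the first: x_D = 27/14 − (2/7)(3.375 − 0.5x_D), which gives (6/7)x_D = 27/28 ⇒ x_D = 1.125.
Then x_A = 3.375 − 0.5·1.125 = 2.8125.
Equilibrium price: P = 40 − 4·3.9375 = 24.25.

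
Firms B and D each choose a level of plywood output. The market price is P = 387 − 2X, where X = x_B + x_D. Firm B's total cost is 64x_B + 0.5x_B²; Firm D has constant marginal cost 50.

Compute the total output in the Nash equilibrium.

Firm B's profit: π = x_B(387 − 2(x_B + x_D)) − 64x_B − 0.5x_B².
∂π/∂x_B = 323 − 5x_B − 2x_D = 0, so x_B = 64.6 − 0.4x_D.
For D: ∂π/∂x_D = 337 − 4x_D − 2x_B = 0 ⇒ x_D = 84.25 − 0.5x_B.
Plugging x_D into B's best response: x_B = 64.6 − 0.4(84.25 − 0.5x_B) ⇒ 0.8x_B = 30.9, so x_B = 38.625.
Then x_D = 84.25 − 0.5·38.625 = 64.9375.
Total output: 38.625 + 64.9375 = 103.5625.

103.5625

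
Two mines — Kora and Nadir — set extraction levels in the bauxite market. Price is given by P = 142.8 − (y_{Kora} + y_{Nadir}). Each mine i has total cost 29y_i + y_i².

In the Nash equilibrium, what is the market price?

97.28

Mine Kora's profit: π = y_{Kora}(142.8 − (y_{Kora} + y_{Nadir})) − 29y_{Kora} − y_{Kora}².
∂π/∂y_{Kora} = 113.8 − 4y_{Kora} − y_{Nadir} = 0, so y_{Kora} = 28.45 − 0.25y_{Nadir}.
Setting y_{Kora} = y_{Nadir} in the reaction function: y_{Kora} = 28.45 − 0.25y_{Kora}, so y_{Kora} = 28.45 / 1.25 = 22.76.
Equilibrium price: P = 142.8 − 45.52 = 97.28.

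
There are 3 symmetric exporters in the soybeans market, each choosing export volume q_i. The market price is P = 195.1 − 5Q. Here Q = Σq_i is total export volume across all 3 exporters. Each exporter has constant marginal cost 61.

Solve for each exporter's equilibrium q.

A representative exporter's profit is π_i = q_i(195.1 − 5Q) − 61q_i, with Q = q_i + Σ_{j≠i} q_j.
First-order condition: 134.1 − 10q_i − 5Σ_{j≠i} q_j = 0.
With identical exporters, set every q_j = q: then 134.1 − 10q − 10q = 0, i.e. q = 134.1/20 = 6.705.

6.705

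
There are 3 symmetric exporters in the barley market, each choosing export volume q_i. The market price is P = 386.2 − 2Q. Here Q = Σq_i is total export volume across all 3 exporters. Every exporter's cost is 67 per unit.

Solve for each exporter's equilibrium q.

A representative exporter's profit is π_i = q_i(386.2 − 2Q) − 67q_i, with Q = q_i + Σ_{j≠i} q_j.
First-order condition: 319.2 − 4q_i − 2Σ_{j≠i} q_j = 0.
Imposing symmetry (q_j = q for all j) turns Σ_{j≠i} q_j into 2q, so 319.2 = 8q and q = 39.9.

39.9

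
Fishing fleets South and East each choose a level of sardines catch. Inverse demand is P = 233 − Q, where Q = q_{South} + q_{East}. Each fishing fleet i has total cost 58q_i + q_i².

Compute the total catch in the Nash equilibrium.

70

Fishing fleet South's profit: π = q_{South}(233 − (q_{South} + q_{East})) − 58q_{South} − q_{South}².
∂π/∂q_{South} = 175 − 4q_{South} − q_{East} = 0, so q_{South} = 43.75 − 0.25q_{East}.
By symmetry q_{East} = q_{South}; substituting into the reaction function, 1.25q_{South} = 43.75 and q_{South} = 35.
Total catch: 35 + 35 = 70.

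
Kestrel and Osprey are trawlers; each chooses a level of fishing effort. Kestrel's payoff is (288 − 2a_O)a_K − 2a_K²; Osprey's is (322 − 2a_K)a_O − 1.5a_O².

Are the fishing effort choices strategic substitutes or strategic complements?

strategic substitutes

Expanding Kestrel's payoff: 288a_K − 2a_Oa_K − 2a_K².
∂π/∂a_K = 288 − 2a_O − 4a_K = 0, so a_K = 72 − 0.5a_O.
The best-response slope da_K/da_O = −0.5 < 0: the reaction function is downward-sloping, so the choices are strategic substitutes.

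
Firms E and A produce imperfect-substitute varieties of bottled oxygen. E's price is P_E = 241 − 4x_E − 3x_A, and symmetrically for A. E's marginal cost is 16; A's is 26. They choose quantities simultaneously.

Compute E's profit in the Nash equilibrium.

1764

Firm E's profit: π = x_E(241 − 4x_E − 3x_A) − 16x_E.
∂π/∂x_E = 225 − 8x_E − 3x_A = 0 ⇒ x_E = 28.125 − 0.375x_A.
Similarly x_A = 26.875 − 0.375x_E.
Substituting the second reaction function into the first: x_E = 28.125 − 0.375(26.875 − 0.375x_E), which gives (55/64)x_E = 1155/64 ⇒ x_E = 21.
Then x_A = 26.875 − 0.375·21 = 19.
P_E = 241 − 4·21 − 3·19 = 100.
Profit = (100 − 16)·21 = 1764.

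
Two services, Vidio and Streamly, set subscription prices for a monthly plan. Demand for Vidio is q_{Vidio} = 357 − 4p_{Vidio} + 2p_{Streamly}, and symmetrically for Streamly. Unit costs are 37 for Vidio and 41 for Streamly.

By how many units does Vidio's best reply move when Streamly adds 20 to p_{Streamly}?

5

Vidio's profit: π = (p_{Vidio} − 37)(357 − 4p_{Vidio} + 2p_{Streamly}).
∂π/∂p_{Vidio} = 505 − 8p_{Vidio} + 2p_{Streamly} = 0 ⇒ p_{Vidio} = 63.125 + 0.25p_{Streamly}.
The reaction-function slope is 0.25, so a 20-unit rise in p_{Streamly} moves p_{Vidio} by 0.25 × 20 = 5. Vidio's best response rises — the actions are strategic complements.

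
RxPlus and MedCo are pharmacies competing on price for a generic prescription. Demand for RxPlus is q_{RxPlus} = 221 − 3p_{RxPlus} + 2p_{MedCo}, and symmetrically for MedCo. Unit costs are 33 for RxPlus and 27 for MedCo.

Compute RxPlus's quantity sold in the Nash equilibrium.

RxPlus's profit: π = (p_{RxPlus} − 33)(221 − 3p_{RxPlus} + 2p_{MedCo}).
∂π/∂p_{RxPlus} = 320 − 6p_{RxPlus} + 2p_{MedCo} = 0 ⇒ p_{RxPlus} = 160/3 + (1/3)p_{MedCo}.
Similarly p_{MedCo} = 151/3 + (1/3)p_{RxPlus}.
Substituting the second reaction function into the first: p_{RxPlus} = 160/3 + (1/3)(151/3 + (1/3)p_{RxPlus}), which gives (8/9)p_{RxPlus} = 631/9 ⇒ p_{RxPlus} = 78.875.
Then p_{MedCo} = 151/3 + (1/3)·78.875 = 76.625.
q_{RxPlus} = 221 − 3·78.875 + 2·76.625 = 137.625.

137.625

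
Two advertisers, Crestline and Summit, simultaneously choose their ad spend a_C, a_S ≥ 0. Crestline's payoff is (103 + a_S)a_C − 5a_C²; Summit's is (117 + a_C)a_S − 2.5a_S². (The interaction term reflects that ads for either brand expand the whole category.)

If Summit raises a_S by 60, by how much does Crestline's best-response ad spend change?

Expanding Crestline's payoff: 103a_C + a_Sa_C − 5a_C².
∂π/∂a_C = 103 + a_S − 10a_C = 0, so a_C = 10.3 + 0.1a_S.
The reaction-function slope is 0.1, so a 60-unit rise in a_S moves a_C by 0.1 × 60 = 6. Crestline's best response rises — the actions are strategic complements.

6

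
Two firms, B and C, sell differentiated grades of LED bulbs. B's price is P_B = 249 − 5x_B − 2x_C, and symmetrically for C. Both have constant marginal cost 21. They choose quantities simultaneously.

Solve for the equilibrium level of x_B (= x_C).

Firm B's profit: π = x_B(249 − 5x_B − 2x_C) − 21x_B.
∂π/∂x_B = 228 − 10x_B − 2x_C = 0 ⇒ x_B = 22.8 − 0.2x_C.
Setting x_B = x_C in the reaction function: x_B = 22.8 − 0.2x_B, so x_B = 22.8 / 1.2 = 19.

19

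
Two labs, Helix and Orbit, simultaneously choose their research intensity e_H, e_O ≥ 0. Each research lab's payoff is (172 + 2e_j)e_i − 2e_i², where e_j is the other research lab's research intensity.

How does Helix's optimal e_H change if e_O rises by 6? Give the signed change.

3

Helix's payoff is (172 + 2e_O)e_H − 2e_H².
∂π/∂e_H = 172 + 2e_O − 4e_H = 0, so e_H = 43 + 0.5e_O.
The reaction-function slope is 0.5, so a 6-unit rise in e_O moves e_H by 0.5 × 6 = 3. Helix's best response rises — the actions are strategic complements.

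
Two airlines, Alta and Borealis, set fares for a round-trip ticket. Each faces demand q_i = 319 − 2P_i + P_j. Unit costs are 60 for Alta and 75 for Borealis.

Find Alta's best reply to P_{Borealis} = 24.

115.75

Alta's profit: π = (P_{Alta} − 60)(319 − 2P_{Alta} + P_{Borealis}).
∂π/∂P_{Alta} = 439 − 4P_{Alta} + P_{Borealis} = 0 ⇒ P_{Alta} = 109.75 + 0.25P_{Borealis}.
At P_{Borealis} = 24: P_{Alta} = 109.75 + 0.25·24 = 115.75.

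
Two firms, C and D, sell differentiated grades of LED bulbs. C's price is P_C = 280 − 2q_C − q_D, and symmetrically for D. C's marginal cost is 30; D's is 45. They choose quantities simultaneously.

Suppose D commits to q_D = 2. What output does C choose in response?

62

Firm C's profit: π = q_C(280 − 2q_C − q_D) − 30q_C.
∂π/∂q_C = 250 − 4q_C − q_D = 0 ⇒ q_C = 62.5 − 0.25q_D.
At q_D = 2: q_C = 62.5 − 0.25·2 = 62.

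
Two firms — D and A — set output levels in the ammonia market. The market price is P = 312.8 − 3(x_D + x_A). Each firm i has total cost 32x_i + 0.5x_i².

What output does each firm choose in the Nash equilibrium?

28.08

Firm D's profit: π = x_D(312.8 − 3(x_D + x_A)) − 32x_D − 0.5x_D².
∂π/∂x_D = 280.8 − 7x_D − 3x_A = 0, so x_D = 1404/35 − (3/7)x_A.
The game is symmetric, so in equilibrium x_A = x_D: the reaction function gives (10/7)x_D = 1404/35, hence x_D = 28.08.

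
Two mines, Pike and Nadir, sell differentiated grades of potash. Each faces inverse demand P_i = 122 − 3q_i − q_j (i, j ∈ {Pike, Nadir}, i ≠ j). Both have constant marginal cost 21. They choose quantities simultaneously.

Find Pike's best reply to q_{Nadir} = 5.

16

Mine Pike's profit: π = q_{Pike}(122 − 3q_{Pike} − q_{Nadir}) − 21q_{Pike}.
∂π/∂q_{Pike} = 101 − 6q_{Pike} − q_{Nadir} = 0 ⇒ q_{Pike} = 101/6 − (1/6)q_{Nadir}.
At q_{Nadir} = 5: q_{Pike} = 101/6 − (1/6)·5 = 16.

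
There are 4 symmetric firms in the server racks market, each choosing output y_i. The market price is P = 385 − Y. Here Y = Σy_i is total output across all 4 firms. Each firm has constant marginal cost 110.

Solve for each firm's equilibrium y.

A representative firm's profit is π_i = y_i(385 − Y) − 110y_i, with Y = y_i + Σ_{j≠i} y_j.
First-order condition: 275 − 2y_i − Σ_{j≠i} y_j = 0.
Imposing symmetry (y_j = y for all j) turns Σ_{j≠i} y_j into 3y, so 275 = 5y and y = 55.

55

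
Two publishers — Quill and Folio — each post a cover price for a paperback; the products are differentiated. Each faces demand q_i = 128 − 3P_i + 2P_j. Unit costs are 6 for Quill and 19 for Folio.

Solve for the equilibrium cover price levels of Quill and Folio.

Quill's profit: π = (P_{Quill} − 6)(128 − 3P_{Quill} + 2P_{Folio}).
∂π/∂P_{Quill} = 146 − 6P_{Quill} + 2P_{Folio} = 0 ⇒ P_{Quill} = 73/3 + (1/3)P_{Folio}.
Similarly P_{Folio} = 185/6 + (1/3)P_{Quill}.
Solving the two reaction functions simultaneously: (1 − (1/3)(1/3))P_{Quill} = 73/3 + (1/3)·(185/6), so (8/9)P_{Quill} = 623/18 and P_{Quill} = 38.9375.
Then P_{Folio} = 185/6 + (1/3)·38.9375 = 43.8125.

38.9375, 43.8125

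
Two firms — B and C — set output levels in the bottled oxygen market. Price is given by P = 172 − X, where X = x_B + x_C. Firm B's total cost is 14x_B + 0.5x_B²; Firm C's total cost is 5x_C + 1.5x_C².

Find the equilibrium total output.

69

Firm B's profit: π = x_B(172 − (x_B + x_C)) − 14x_B − 0.5x_B².
∂π/∂x_B = 158 − 3x_B − x_C = 0, so x_B = 158/3 − (1/3)x_C.
For C: ∂π/∂x_C = 167 − 5x_C − x_B = 0 ⇒ x_C = 33.4 − 0.2x_B.
Plugging x_C into B's best response: x_B = 158/3 − (1/3)(33.4 − 0.2x_B) ⇒ (14/15)x_B = 623/15, so x_B = 44.5.
Then x_C = 33.4 − 0.2·44.5 = 24.5.
Total output: 44.5 + 24.5 = 69.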